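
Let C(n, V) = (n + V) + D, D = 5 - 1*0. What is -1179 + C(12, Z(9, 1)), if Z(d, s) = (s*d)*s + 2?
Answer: -1151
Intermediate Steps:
D = 5 (D = 5 + 0 = 5)
Z(d, s) = 2 + d*s**2 (Z(d, s) = (d*s)*s + 2 = d*s**2 + 2 = 2 + d*s**2)
C(n, V) = 5 + V + n (C(n, V) = (n + V) + 5 = (V + n) + 5 = 5 + V + n)
-1179 + C(12, Z(9, 1)) = -1179 + (5 + (2 + 9*1**2) + 12) = -1179 + (5 + (2 + 9*1) + 12) = -1179 + (5 + (2 + 9) + 12) = -1179 + (5 + 11 + 12) = -1179 + 28 = -1151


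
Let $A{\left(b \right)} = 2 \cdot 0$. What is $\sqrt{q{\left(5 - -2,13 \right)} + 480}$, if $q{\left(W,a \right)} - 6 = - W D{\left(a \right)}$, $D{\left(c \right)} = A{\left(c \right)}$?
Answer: $9 \sqrt{6} \approx 22.045$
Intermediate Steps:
$A{\left(b \right)} = 0$
$D{\left(c \right)} = 0$
$q{\left(W,a \right)} = 6$ ($q{\left(W,a \right)} = 6 + - W 0 = 6 + 0 = 6$)
$\sqrt{q{\left(5 - -2,13 \right)} + 480} = \sqrt{6 + 480} = \sqrt{486} = 9 \sqrt{6}$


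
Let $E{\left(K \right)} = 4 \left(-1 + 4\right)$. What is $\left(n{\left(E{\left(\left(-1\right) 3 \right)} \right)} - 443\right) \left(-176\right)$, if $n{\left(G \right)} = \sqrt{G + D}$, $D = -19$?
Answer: $77968 - 176 i \sqrt{7} \approx 77968.0 - 465.65 i$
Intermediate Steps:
$E{\left(K \right)} = 12$ ($E{\left(K \right)} = 4 \cdot 3 = 12$)
$n{\left(G \right)} = \sqrt{-19 + G}$ ($n{\left(G \right)} = \sqrt{G - 19} = \sqrt{-19 + G}$)
$\left(n{\left(E{\left(\left(-1\right) 3 \right)} \right)} - 443\right) \left(-176\right) = \left(\sqrt{-19 + 12} - 443\right) \left(-176\right) = \left(\sqrt{-7} - 443\right) \left(-176\right) = \left(i \sqrt{7} - 443\right) \left(-176\right) = \left(-443 + i \sqrt{7}\right) \left(-176\right) = 77968 - 176 i \sqrt{7}$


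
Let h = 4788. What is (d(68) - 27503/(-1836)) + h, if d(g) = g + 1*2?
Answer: 8946791/1836 ≈ 4873.0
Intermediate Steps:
d(g) = 2 + g (d(g) = g + 2 = 2 + g)
(d(68) - 27503/(-1836)) + h = ((2 + 68) - 27503/(-1836)) + 4788 = (70 - 27503*(-1/1836)) + 4788 = (70 + 27503/1836) + 4788 = 156023/1836 + 4788 = 8946791/1836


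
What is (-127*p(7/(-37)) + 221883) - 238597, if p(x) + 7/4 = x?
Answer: -2437223/148 ≈ -16468.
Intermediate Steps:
p(x) = -7/4 + x
(-127*p(7/(-37)) + 221883) - 238597 = (-127*(-7/4 + 7/(-37)) + 221883) - 238597 = (-127*(-7/4 + 7*(-1/37)) + 221883) - 238597 = (-127*(-7/4 - 7/37) + 221883) - 238597 = (-127*(-287/148) + 221883) - 238597 = (36449/148 + 221883) - 238597 = 32875133/148 - 238597 = -2437223/148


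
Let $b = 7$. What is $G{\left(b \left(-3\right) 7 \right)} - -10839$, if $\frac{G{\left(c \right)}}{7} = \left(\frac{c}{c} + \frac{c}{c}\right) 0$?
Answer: $10839$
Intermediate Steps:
$G{\left(c \right)} = 0$ ($G{\left(c \right)} = 7 \left(\frac{c}{c} + \frac{c}{c}\right) 0 = 7 \left(1 + 1\right) 0 = 7 \cdot 2 \cdot 0 = 7 \cdot 0 = 0$)
$G{\left(b \left(-3\right) 7 \right)} - -10839 = 0 - -10839 = 0 + 10839 = 10839$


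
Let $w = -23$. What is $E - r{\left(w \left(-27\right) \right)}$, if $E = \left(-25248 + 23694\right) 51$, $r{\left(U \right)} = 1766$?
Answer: $-81020$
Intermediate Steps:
$E = -79254$ ($E = \left(-1554\right) 51 = -79254$)
$E - r{\left(w \left(-27\right) \right)} = -79254 - 1766 = -81020$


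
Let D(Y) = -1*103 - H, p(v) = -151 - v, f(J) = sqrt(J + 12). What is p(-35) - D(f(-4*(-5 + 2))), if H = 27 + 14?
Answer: 28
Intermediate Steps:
f(J) = sqrt(12 + J)
H = 41
D(Y) = -144 (D(Y) = -1*103 - 1*41 = -103 - 41 = -144)
p(-35) - D(f(-4*(-5 + 2))) = (-151 - 1*(-35)) - 1*(-144) = (-151 + 35) + 144 = -116 + 144 = 28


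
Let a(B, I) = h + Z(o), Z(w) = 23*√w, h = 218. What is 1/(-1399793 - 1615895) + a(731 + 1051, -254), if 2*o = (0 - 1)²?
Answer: 657419983/3015688 + 23*√2/2 ≈ 234.26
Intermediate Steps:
o = ½ (o = (0 - 1)²/2 = (½)*(-1)² = (½)*1 = ½ ≈ 0.50000)
a(B, I) = 218 + 23*√2/2 (a(B, I) = 218 + 23*√(½) = 218 + 23*(√2/2) = 218 + 23*√2/2)
1/(-1399793 - 1615895) + a(731 + 1051, -254) = 1/(-1399793 - 1615895) + (218 + 23*√2/2) = 1/(-3015688) + (218 + 23*√2/2) = -1/3015688 + (218 + 23*√2/2) = 657419983/3015688 + 23*√2/2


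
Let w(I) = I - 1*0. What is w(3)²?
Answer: 9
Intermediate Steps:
w(I) = I (w(I) = I + 0 = I)
w(3)² = 3² = 9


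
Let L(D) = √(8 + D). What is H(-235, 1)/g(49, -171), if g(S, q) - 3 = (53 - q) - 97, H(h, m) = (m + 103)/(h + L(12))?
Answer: -188/55205 - 8*√5/276025 ≈ -0.0034703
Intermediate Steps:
H(h, m) = (103 + m)/(h + 2*√5) (H(h, m) = (m + 103)/(h + √(8 + 12)) = (103 + m)/(h + √20) = (103 + m)/(h + 2*√5))
g(S, q) = -41 - q (g(S, q) = 3 + ((53 - q) - 97) = 3 + (-44 - q) = -41 - q)
H(-235, 1)/g(49, -171) = ((103 + 1)/(-235 + 2*√5))/(-41 - 1*(-171)) = (104/(-235 + 2*√5))/(-41 + 171) = (104/(-235 + 2*√5))/130 = (104/(-235 + 2*√5))*(1/130) = 4/(5*(-235 + 2*√5))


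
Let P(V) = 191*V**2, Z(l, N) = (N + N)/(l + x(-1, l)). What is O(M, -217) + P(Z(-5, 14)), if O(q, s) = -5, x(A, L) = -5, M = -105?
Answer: 37311/25 ≈ 1492.4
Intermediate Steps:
Z(l, N) = 2*N/(-5 + l) (Z(l, N) = (N + N)/(l - 5) = (2*N)/(-5 + l) = 2*N/(-5 + l))
O(M, -217) + P(Z(-5, 14)) = -5 + 191*(2*14/(-5 - 5))**2 = -5 + 191*(2*14/(-10))**2 = -5 + 191*(2*14*(-1/10))**2 = -5 + 191*(-14/5)**2 = -5 + 191*(196/25) = -5 + 37436/25 = 37311/25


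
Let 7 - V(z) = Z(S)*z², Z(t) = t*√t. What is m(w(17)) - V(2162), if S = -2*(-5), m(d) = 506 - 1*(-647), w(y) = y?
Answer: 1146 + 46742440*√10 ≈ 1.4781e+8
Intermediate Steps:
m(d) = 1153 (m(d) = 506 + 647 = 1153)
S = 10
Z(t) = t^(3/2)
V(z) = 7 - 10*√10*z² (V(z) = 7 - 10^(3/2)*z² = 7 - 10*√10*z²)
m(w(17)) - V(2162) = 1153 - (7 - 10*√10*2162²) = 1153 - (7 - 10*√10*4674244) = 1153 - (7 - 46742440*√10) = 1153 + (-7 + 46742440*√10) = 1146 + 46742440*√10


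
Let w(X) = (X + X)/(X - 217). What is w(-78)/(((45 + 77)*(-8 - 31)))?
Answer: -2/17995 ≈ -0.00011114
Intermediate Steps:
w(X) = 2*X/(-217 + X) (w(X) = (2*X)/(-217 + X) = 2*X/(-217 + X))
w(-78)/(((45 + 77)*(-8 - 31))) = (2*(-78)/(-217 - 78))/(((45 + 77)*(-8 - 31))) = (2*(-78)/(-295))/((122*(-39))) = (2*(-78)*(-1/295))/(-4758) = (156/295)*(-1/4758) = -2/17995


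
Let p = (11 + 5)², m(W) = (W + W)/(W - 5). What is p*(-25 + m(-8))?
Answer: -79104/13 ≈ -6084.9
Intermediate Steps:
m(W) = 2*W/(-5 + W) (m(W) = (2*W)/(-5 + W) = 2*W/(-5 + W))
p = 256 (p = 16² = 256)
p*(-25 + m(-8)) = 256*(-25 + 2*(-8)/(-5 - 8)) = 256*(-25 + 2*(-8)/(-13)) = 256*(-25 + 2*(-8)*(-1/13)) = 256*(-25 + 16/13) = 256*(-309/13) = -79104/13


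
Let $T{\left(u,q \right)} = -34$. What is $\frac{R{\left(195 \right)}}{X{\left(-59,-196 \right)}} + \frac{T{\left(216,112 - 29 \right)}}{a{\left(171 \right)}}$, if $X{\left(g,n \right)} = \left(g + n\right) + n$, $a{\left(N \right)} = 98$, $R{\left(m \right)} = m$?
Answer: $- \frac{17222}{22099} \approx -0.77931$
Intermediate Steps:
$X{\left(g,n \right)} = g + 2 n$
$\frac{R{\left(195 \right)}}{X{\left(-59,-196 \right)}} + \frac{T{\left(216,112 - 29 \right)}}{a{\left(171 \right)}} = \frac{195}{-59 + 2 \left(-196\right)} - \frac{34}{98} = \frac{195}{-59 - 392} - \frac{17}{49} = \frac{195}{-451} - \frac{17}{49} = 195 \left(- \frac{1}{451}\right) - \frac{17}{49} = - \frac{195}{451} - \frac{17}{49} = - \frac{17222}{22099}$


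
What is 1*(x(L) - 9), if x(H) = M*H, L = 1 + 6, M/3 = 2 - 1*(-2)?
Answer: 75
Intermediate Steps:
M = 12 (M = 3*(2 - 1*(-2)) = 3*(2 + 2) = 3*4 = 12)
L = 7
x(H) = 12*H
1*(x(L) - 9) = 1*(12*7 - 9) = 1*(84 - 9) = 1*75 = 75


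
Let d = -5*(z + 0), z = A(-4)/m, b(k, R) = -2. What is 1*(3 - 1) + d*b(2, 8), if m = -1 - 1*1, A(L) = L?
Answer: 22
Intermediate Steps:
m = -2 (m = -1 - 1 = -2)
z = 2 (z = -4/(-2) = -4*(-1/2) = 2)
d = -10 (d = -5*(2 + 0) = -5*2 = -10)
1*(3 - 1) + d*b(2, 8) = 1*(3 - 1) - 10*(-2) = 1*2 + 20 = 2 + 20 = 22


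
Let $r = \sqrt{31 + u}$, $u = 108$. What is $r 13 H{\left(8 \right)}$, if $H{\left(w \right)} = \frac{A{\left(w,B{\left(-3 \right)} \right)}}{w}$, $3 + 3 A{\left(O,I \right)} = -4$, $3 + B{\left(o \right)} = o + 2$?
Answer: $- \frac{91 \sqrt{139}}{24} \approx -44.703$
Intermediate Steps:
$B{\left(o \right)} = -1 + o$ ($B{\left(o \right)} = -3 + \left(o + 2\right) = -3 + \left(2 + o\right) = -1 + o$)
$A{\left(O,I \right)} = - \frac{7}{3}$ ($A{\left(O,I \right)} = -1 + \frac{1}{3} \left(-4\right) = -1 - \frac{4}{3} = - \frac{7}{3}$)
$r = \sqrt{139}$ ($r = \sqrt{31 + 108} = \sqrt{139} \approx 11.79$)
$H{\left(w \right)} = - \frac{7}{3 w}$
$r 13 H{\left(8 \right)} = \sqrt{139} \cdot 13 \left(- \frac{7}{3 \cdot 8}\right) = 13 \sqrt{139} \left(\left(- \frac{7}{3}\right) \frac{1}{8}\right) = 13 \sqrt{139} \left(- \frac{7}{24}\right) = - \frac{91 \sqrt{139}}{24}$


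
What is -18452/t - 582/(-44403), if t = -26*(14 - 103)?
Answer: -136329568/17124757 ≈ -7.9610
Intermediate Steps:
t = 2314 (t = -26*(-89) = 2314)
-18452/t - 582/(-44403) = -18452/2314 - 582/(-44403) = -18452*1/2314 - 582*(-1/44403) = -9226/1157 + 194/14801 = -136329568/17124757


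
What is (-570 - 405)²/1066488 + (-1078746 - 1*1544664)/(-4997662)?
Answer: 1258122953805/888324425176 ≈ 1.4163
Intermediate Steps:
(-570 - 405)²/1066488 + (-1078746 - 1*1544664)/(-4997662) = (-975)²*(1/1066488) + (-1078746 - 1544664)*(-1/4997662) = 950625*(1/1066488) - 2623410*(-1/4997662) = 316875/355496 + 1311705/2498831 = 1258122953805/888324425176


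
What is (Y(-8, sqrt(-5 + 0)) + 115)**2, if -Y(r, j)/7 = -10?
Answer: 34225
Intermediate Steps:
Y(r, j) = 70 (Y(r, j) = -7*(-10) = 70)
(Y(-8, sqrt(-5 + 0)) + 115)**2 = (70 + 115)**2 = 185**2 = 34225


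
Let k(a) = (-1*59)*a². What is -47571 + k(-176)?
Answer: -1875155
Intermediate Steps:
k(a) = -59*a²
-47571 + k(-176) = -47571 - 59*(-176)² = -47571 - 59*30976 = -47571 - 1827584 = -1875155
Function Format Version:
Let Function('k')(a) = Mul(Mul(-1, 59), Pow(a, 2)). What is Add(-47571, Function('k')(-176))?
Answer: -1875155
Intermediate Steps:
Function('k')(a) = Mul(-59, Pow(a, 2))
Add(-47571, Function('k')(-176)) = Add(-47571, Mul(-59, Pow(-176, 2))) = Add(-47571, Mul(-59, 30976)) = Add(-47571, -1827584) = -1875155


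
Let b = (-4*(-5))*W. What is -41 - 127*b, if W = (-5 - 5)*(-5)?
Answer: -127041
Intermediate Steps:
W = 50 (W = -10*(-5) = 50)
b = 1000 (b = -4*(-5)*50 = 20*50 = 1000)
-41 - 127*b = -41 - 127*1000 = -41 - 127000 = -127041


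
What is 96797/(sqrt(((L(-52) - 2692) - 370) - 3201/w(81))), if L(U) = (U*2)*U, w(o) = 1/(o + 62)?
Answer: -96797*I*sqrt(455397)/455397 ≈ -143.44*I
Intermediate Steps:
w(o) = 1/(62 + o)
L(U) = 2*U**2 (L(U) = (2*U)*U = 2*U**2)
96797/(sqrt(((L(-52) - 2692) - 370) - 3201/w(81))) = 96797/(sqrt(((2*(-52)**2 - 2692) - 370) - 3201/(1/(62 + 81)))) = 96797/(sqrt(((2*2704 - 2692) - 370) - 3201/(1/143))) = 96797/(sqrt(((5408 - 2692) - 370) - 3201/1/143)) = 96797/(sqrt((2716 - 370) - 3201*143)) = 96797/(sqrt(2346 - 457743)) = 96797/(sqrt(-455397)) = 96797/((I*sqrt(455397))) = 96797*(-I*sqrt(455397)/455397) = -96797*I*sqrt(455397)/455397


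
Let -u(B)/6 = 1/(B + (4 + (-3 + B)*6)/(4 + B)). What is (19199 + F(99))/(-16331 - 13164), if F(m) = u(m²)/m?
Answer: -60922280238889/93593554675995 ≈ -0.65092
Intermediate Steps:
u(B) = -6/(B + (-14 + 6*B)/(4 + B)) (u(B) = -6/(B + (4 + (-3 + B)*6)/(4 + B)) = -6/(B + (4 + (-18 + 6*B))/(4 + B)) = -6/(B + (-14 + 6*B)/(4 + B)))
F(m) = 6*(-4 - m²)/(m*(-14 + m⁴ + 10*m²)) (F(m) = (6*(-4 - m²)/(-14 + (m²)² + 10*m²))/m = (6*(-4 - m²)/(-14 + m⁴ + 10*m²))/m = 6*(-4 - m²)/(m*(-14 + m⁴ + 10*m²)))
(19199 + F(99))/(-16331 - 13164) = (19199 + 6*(-4 - 1*99²)/(99*(-14 + 99⁴ + 10*99²)))/(-16331 - 13164) = (19199 + 6*(1/99)*(-4 - 1*9801)/(-14 + 96059601 + 10*9801))/(-29495) = (19199 + 6*(1/99)*(-4 - 9801)/(-14 + 96059601 + 98010))*(-1/29495) = (19199 + 6*(1/99)*(-9805)/96157597)*(-1/29495) = (19199 + 6*(1/99)*(1/96157597)*(-9805))*(-1/29495) = (19199 - 19610/3173200701)*(-1/29495) = (60922280238889/3173200701)*(-1/29495) = -60922280238889/93593554675995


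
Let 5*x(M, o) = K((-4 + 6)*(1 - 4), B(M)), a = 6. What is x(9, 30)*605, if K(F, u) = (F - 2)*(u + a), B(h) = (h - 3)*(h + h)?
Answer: -110352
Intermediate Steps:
B(h) = 2*h*(-3 + h) (B(h) = (-3 + h)*(2*h) = 2*h*(-3 + h))
K(F, u) = (-2 + F)*(6 + u) (K(F, u) = (F - 2)*(u + 6) = (-2 + F)*(6 + u))
x(M, o) = -48/5 - 16*M*(-3 + M)/5 (x(M, o) = (-12 - 4*M*(-3 + M) + 6*((-4 + 6)*(1 - 4)) + ((-4 + 6)*(1 - 4))*(2*M*(-3 + M)))/5 = (-12 - 4*M*(-3 + M) + 6*(2*(-3)) + (2*(-3))*(2*M*(-3 + M)))/5 = (-12 - 4*M*(-3 + M) + 6*(-6) - 12*M*(-3 + M))/5 = (-12 - 4*M*(-3 + M) - 36 - 12*M*(-3 + M))/5 = (-48 - 16*M*(-3 + M))/5 = -48/5 - 16*M*(-3 + M)/5)
x(9, 30)*605 = (-48/5 - 16/5*9*(-3 + 9))*605 = (-48/5 - 16/5*9*6)*605 = (-48/5 - 864/5)*605 = -912/5*605 = -110352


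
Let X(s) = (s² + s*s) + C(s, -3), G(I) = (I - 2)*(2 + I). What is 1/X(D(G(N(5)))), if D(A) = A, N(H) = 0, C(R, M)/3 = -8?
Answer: ⅛ ≈ 0.12500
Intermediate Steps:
C(R, M) = -24 (C(R, M) = 3*(-8) = -24)
G(I) = (-2 + I)*(2 + I)
X(s) = -24 + 2*s² (X(s) = (s² + s*s) - 24 = (s² + s²) - 24 = 2*s² - 24 = -24 + 2*s²)
1/X(D(G(N(5)))) = 1/(-24 + 2*(-4 + 0²)²) = 1/(-24 + 2*(-4 + 0)²) = 1/(-24 + 2*(-4)²) = 1/(-24 + 2*16) = 1/(-24 + 32) = 1/8 = ⅛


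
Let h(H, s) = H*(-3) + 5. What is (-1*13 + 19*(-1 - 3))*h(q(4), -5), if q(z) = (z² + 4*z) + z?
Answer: 9167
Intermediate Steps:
q(z) = z² + 5*z
h(H, s) = 5 - 3*H (h(H, s) = -3*H + 5 = 5 - 3*H)
(-1*13 + 19*(-1 - 3))*h(q(4), -5) = (-1*13 + 19*(-1 - 3))*(5 - 12*(5 + 4)) = (-13 + 19*(-4))*(5 - 12*9) = (-13 - 76)*(5 - 3*36) = -89*(5 - 108) = -89*(-103) = 9167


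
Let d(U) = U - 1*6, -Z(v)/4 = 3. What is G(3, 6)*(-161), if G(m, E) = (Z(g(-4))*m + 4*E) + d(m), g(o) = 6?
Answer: 2415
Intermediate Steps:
Z(v) = -12 (Z(v) = -4*3 = -12)
d(U) = -6 + U (d(U) = U - 6 = -6 + U)
G(m, E) = -6 - 11*m + 4*E (G(m, E) = (-12*m + 4*E) + (-6 + m) = -6 - 11*m + 4*E)
G(3, 6)*(-161) = (-6 - 11*3 + 4*6)*(-161) = (-6 - 33 + 24)*(-161) = -15*(-161) = 2415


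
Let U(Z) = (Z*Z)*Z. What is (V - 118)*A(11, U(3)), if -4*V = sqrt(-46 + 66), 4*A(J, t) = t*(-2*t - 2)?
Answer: 44604 + 189*sqrt(5) ≈ 45027.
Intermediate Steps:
U(Z) = Z**3 (U(Z) = Z**2*Z = Z**3)
A(J, t) = t*(-2 - 2*t)/4 (A(J, t) = (t*(-2*t - 2))/4 = (t*(-2 - 2*t))/4 = t*(-2 - 2*t)/4)
V = -sqrt(5)/2 (V = -sqrt(-46 + 66)/4 = -sqrt(5)/2 ≈ -1.1180)
(V - 118)*A(11, U(3)) = (-sqrt(5)/2 - 118)*(-1/2*3**3*(1 + 3**3)) = (-118 - sqrt(5)/2)*(-1/2*27*(1 + 27)) = (-118 - sqrt(5)/2)*(-1/2*27*28) = (-118 - sqrt(5)/2)*(-378) = 44604 + 189*sqrt(5)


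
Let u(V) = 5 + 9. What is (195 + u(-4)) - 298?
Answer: -89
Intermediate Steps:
u(V) = 14
(195 + u(-4)) - 298 = (195 + 14) - 298 = 209 - 298 = -89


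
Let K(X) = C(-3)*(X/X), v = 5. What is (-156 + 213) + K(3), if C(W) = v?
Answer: 62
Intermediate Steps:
C(W) = 5
K(X) = 5 (K(X) = 5*(X/X) = 5*1 = 5)
(-156 + 213) + K(3) = (-156 + 213) + 5 = 57 + 5 = 62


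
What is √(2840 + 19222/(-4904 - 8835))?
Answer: 3*√59534961398/13739 ≈ 53.279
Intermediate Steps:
√(2840 + 19222/(-4904 - 8835)) = √(2840 + 19222/(-13739)) = √(2840 + 19222*(-1/13739)) = √(2840 - 19222/13739) = √(38999538/13739) = 3*√59534961398/13739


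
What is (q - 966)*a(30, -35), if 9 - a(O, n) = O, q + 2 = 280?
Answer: 14448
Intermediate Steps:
q = 278 (q = -2 + 280 = 278)
a(O, n) = 9 - O
(q - 966)*a(30, -35) = (278 - 966)*(9 - 1*30) = -688*(9 - 30) = -688*(-21) = 14448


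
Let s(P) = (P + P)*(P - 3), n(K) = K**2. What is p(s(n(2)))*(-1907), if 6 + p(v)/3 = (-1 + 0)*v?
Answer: 80094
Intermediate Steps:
s(P) = 2*P*(-3 + P) (s(P) = (2*P)*(-3 + P) = 2*P*(-3 + P))
p(v) = -18 - 3*v (p(v) = -18 + 3*((-1 + 0)*v) = -18 + 3*(-v) = -18 - 3*v)
p(s(n(2)))*(-1907) = (-18 - 6*2**2*(-3 + 2**2))*(-1907) = (-18 - 6*4*(-3 + 4))*(-1907) = (-18 - 6*4)*(-1907) = (-18 - 3*8)*(-1907) = (-18 - 24)*(-1907) = -42*(-1907) = 80094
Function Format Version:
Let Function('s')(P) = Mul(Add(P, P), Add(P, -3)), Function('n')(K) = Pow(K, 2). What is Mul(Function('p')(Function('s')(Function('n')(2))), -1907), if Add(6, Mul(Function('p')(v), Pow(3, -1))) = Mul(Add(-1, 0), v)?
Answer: 80094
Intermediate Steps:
Function('s')(P) = Mul(2, P, Add(-3, P)) (Function('s')(P) = Mul(Mul(2, P), Add(-3, P)) = Mul(2, P, Add(-3, P)))
Function('p')(v) = Add(-18, Mul(-3, v)) (Function('p')(v) = Add(-18, Mul(3, Mul(Add(-1, 0), v))) = Add(-18, Mul(3, Mul(-1, v))) = Add(-18, Mul(-3, v)))
Mul(Function('p')(Function('s')(Function('n')(2))), -1907) = Mul(Add(-18, Mul(-3, Mul(2, Pow(2, 2), Add(-3, Pow(2, 2))))), -1907) = Mul(Add(-18, Mul(-3, Mul(2, 4, Add(-3, 4)))), -1907) = Mul(Add(-18, Mul(-3, Mul(2, 4, 1))), -1907) = Mul(Add(-18, Mul(-3, 8)), -1907) = Mul(Add(-18, -24), -1907) = Mul(-42, -1907) = 80094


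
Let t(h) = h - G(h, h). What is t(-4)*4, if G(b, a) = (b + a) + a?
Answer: 32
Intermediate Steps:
G(b, a) = b + 2*a (G(b, a) = (a + b) + a = b + 2*a)
t(h) = -2*h (t(h) = h - (h + 2*h) = h - 3*h = -2*h)
t(-4)*4 = -2*(-4)*4 = 8*4 = 32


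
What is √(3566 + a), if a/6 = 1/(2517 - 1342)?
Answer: 2*√49233158/235 ≈ 59.716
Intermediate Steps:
a = 6/1175 (a = 6/(2517 - 1342) = 6/1175 ≈ 0.0051064)
√(3566 + a) = √(3566 + 6/1175) = √(4190056/1175) = 2*√49233158/235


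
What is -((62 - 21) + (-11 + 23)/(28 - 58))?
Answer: -203/5 ≈ -40.600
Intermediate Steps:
-((62 - 21) + (-11 + 23)/(28 - 58)) = -(41 + 12/(-30)) = -(41 + 12*(-1/30)) = -(41 - ⅖) = -1*203/5 = -203/5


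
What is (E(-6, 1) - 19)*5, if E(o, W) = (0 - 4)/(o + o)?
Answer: -280/3 ≈ -93.333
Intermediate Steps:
E(o, W) = -2/o (E(o, W) = -4*1/(2*o) = -2/o)
(E(-6, 1) - 19)*5 = (-2/(-6) - 19)*5 = (-2*(-⅙) - 19)*5 = (⅓ - 19)*5 = -56/3*5 = -280/3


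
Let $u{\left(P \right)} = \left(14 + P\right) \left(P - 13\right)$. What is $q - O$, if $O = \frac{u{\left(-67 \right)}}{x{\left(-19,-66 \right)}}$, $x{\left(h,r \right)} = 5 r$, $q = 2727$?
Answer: $\frac{90415}{33} \approx 2739.8$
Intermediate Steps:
$u{\left(P \right)} = \left(-13 + P\right) \left(14 + P\right)$ ($u{\left(P \right)} = \left(14 + P\right) \left(-13 + P\right) = \left(-13 + P\right) \left(14 + P\right)$)
$O = - \frac{424}{33}$ ($O = \frac{-182 - 67 + \left(-67\right)^{2}}{5 \left(-66\right)} = \frac{-182 - 67 + 4489}{-330} = 4240 \left(- \frac{1}{330}\right) = - \frac{424}{33} \approx -12.848$)
$q - O = 2727 - - \frac{424}{33} = 2727 + \frac{424}{33} = \frac{90415}{33}$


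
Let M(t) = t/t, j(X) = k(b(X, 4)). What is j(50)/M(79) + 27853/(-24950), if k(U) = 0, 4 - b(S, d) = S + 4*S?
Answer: -27853/24950 ≈ -1.1164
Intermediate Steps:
b(S, d) = 4 - 5*S (b(S, d) = 4 - (S + 4*S) = 4 - 5*S)
j(X) = 0
M(t) = 1
j(50)/M(79) + 27853/(-24950) = 0/1 + 27853/(-24950) = 0*1 + 27853*(-1/24950) = 0 - 27853/24950 = -27853/24950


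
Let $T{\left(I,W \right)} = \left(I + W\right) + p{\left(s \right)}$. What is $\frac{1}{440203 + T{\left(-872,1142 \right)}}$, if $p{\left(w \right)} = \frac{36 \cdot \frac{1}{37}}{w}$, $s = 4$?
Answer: $\frac{37}{16297510} \approx 2.2703 \cdot 10^{-6}$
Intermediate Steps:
$p{\left(w \right)} = \frac{36}{37 w}$ ($p{\left(w \right)} = \frac{36 \cdot \frac{1}{37}}{w} = \frac{36}{37 w}$)
$T{\left(I,W \right)} = \frac{9}{37} + I + W$ ($T{\left(I,W \right)} = \left(I + W\right) + \frac{36}{37 \cdot 4} = \left(I + W\right) + \frac{36}{37} \cdot \frac{1}{4} = \left(I + W\right) + \frac{9}{37} = \frac{9}{37} + I + W$)
$\frac{1}{440203 + T{\left(-872,1142 \right)}} = \frac{1}{440203 + \left(\frac{9}{37} - 872 + 1142\right)} = \frac{1}{440203 + \frac{9999}{37}} = \frac{1}{\frac{16297510}{37}} = \frac{37}{16297510}$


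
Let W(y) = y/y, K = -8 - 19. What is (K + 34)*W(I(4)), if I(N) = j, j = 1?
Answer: 7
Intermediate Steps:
I(N) = 1
K = -27
W(y) = 1
(K + 34)*W(I(4)) = (-27 + 34)*1 = 7*1 = 7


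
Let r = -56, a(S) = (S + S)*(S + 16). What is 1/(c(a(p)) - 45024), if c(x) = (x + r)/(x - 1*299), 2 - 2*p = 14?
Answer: -419/18864880 ≈ -2.2211e-5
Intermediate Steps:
p = -6 (p = 1 - ½*14 = 1 - 7 = -6)
a(S) = 2*S*(16 + S) (a(S) = (2*S)*(16 + S) = 2*S*(16 + S))
c(x) = (-56 + x)/(-299 + x) (c(x) = (x - 56)/(x - 1*299) = (-56 + x)/(x - 299) = (-56 + x)/(-299 + x))
1/(c(a(p)) - 45024) = 1/((-56 + 2*(-6)*(16 - 6))/(-299 + 2*(-6)*(16 - 6)) - 45024) = 1/((-56 + 2*(-6)*10)/(-299 + 2*(-6)*10) - 45024) = 1/((-56 - 120)/(-299 - 120) - 45024) = 1/(-176/(-419) - 45024) = 1/(-1/419*(-176) - 45024) = 1/(176/419 - 45024) = 1/(-18864880/419) = -419/18864880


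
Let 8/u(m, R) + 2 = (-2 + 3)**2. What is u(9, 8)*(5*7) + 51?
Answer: -229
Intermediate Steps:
u(m, R) = -8 (u(m, R) = 8/(-2 + (-2 + 3)**2) = 8/(-2 + 1**2) = 8/(-2 + 1) = 8/(-1) = 8*(-1) = -8)
u(9, 8)*(5*7) + 51 = -40*7 + 51 = -8*35 + 51 = -280 + 51 = -229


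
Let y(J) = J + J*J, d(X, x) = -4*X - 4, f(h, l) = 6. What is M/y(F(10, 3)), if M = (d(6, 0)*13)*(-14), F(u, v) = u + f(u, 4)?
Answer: 637/34 ≈ 18.735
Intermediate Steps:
d(X, x) = -4 - 4*X
F(u, v) = 6 + u (F(u, v) = u + 6 = 6 + u)
M = 5096 (M = ((-4 - 4*6)*13)*(-14) = ((-4 - 24)*13)*(-14) = -28*13*(-14) = -364*(-14) = 5096)
y(J) = J + J²
M/y(F(10, 3)) = 5096/(((6 + 10)*(1 + (6 + 10)))) = 5096/((16*(1 + 16))) = 5096/((16*17)) = 5096/272 = 5096*(1/272) = 637/34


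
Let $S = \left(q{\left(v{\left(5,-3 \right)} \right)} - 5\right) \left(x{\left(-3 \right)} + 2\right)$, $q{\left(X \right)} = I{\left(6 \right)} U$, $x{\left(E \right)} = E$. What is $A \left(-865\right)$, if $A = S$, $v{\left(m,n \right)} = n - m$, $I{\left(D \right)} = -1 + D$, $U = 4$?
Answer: $12975$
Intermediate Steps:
$q{\left(X \right)} = 20$ ($q{\left(X \right)} = \left(-1 + 6\right) 4 = 5 \cdot 4 = 20$)
$S = -15$ ($S = \left(20 - 5\right) \left(-3 + 2\right) = 15 \left(-1\right) = -15$)
$A = -15$
$A \left(-865\right) = \left(-15\right) \left(-865\right) = 12975$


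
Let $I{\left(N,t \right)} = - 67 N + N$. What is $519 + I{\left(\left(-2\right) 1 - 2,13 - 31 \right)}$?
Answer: $783$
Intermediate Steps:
$I{\left(N,t \right)} = - 66 N$
$519 + I{\left(\left(-2\right) 1 - 2,13 - 31 \right)} = 519 - 66 \left(\left(-2\right) 1 - 2\right) = 519 - 66 \left(-2 - 2\right) = 519 - -264 = 519 + 264 = 783$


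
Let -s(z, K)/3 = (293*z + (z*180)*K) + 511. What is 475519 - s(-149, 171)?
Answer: -13412579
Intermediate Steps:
s(z, K) = -1533 - 879*z - 540*K*z (s(z, K) = -3*((293*z + (z*180)*K) + 511) = -3*((293*z + (180*z)*K) + 511) = -3*((293*z + 180*K*z) + 511) = -3*(511 + 293*z + 180*K*z) = -1533 - 879*z - 540*K*z)
475519 - s(-149, 171) = 475519 - (-1533 - 879*(-149) - 540*171*(-149)) = 475519 - (-1533 + 130971 + 13758660) = 475519 - 1*13888098 = 475519 - 13888098 = -13412579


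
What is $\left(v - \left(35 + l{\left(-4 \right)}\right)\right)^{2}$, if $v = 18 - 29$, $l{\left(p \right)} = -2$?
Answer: $1936$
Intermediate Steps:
$v = -11$
$\left(v - \left(35 + l{\left(-4 \right)}\right)\right)^{2} = \left(-11 - 33\right)^{2} = \left(-44\right)^{2} = 1936$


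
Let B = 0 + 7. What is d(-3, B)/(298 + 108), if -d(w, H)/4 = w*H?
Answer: 6/29 ≈ 0.20690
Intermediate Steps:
B = 7
d(w, H) = -4*H*w (d(w, H) = -4*w*H = -4*H*w)
d(-3, B)/(298 + 108) = (-4*7*(-3))/(298 + 108) = 84/406 = (1/406)*84 = 6/29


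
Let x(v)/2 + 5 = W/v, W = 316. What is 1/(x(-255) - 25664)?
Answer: -255/6547502 ≈ -3.8946e-5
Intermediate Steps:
x(v) = -10 + 632/v (x(v) = -10 + 2*(316/v) = -10 + 632/v)
1/(x(-255) - 25664) = 1/((-10 + 632/(-255)) - 25664) = 1/((-10 + 632*(-1/255)) - 25664) = 1/((-10 - 632/255) - 25664) = 1/(-3182/255 - 25664) = 1/(-6547502/255) = -255/6547502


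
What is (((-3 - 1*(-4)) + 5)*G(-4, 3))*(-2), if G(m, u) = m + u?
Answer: 12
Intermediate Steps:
(((-3 - 1*(-4)) + 5)*G(-4, 3))*(-2) = (((-3 - 1*(-4)) + 5)*(-4 + 3))*(-2) = (((-3 + 4) + 5)*(-1))*(-2) = ((1 + 5)*(-1))*(-2) = (6*(-1))*(-2) = -6*(-2) = 12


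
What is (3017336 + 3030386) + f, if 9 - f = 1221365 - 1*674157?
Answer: 5500523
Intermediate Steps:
f = -547199 (f = 9 - (1221365 - 1*674157) = 9 - (1221365 - 674157) = 9 - 1*547208 = 9 - 547208 = -547199)
(3017336 + 3030386) + f = (3017336 + 3030386) - 547199 = 6047722 - 547199 = 5500523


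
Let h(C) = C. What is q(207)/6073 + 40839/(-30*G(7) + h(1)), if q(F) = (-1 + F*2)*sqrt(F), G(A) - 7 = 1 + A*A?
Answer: -40839/1709 + 1239*sqrt(23)/6073 ≈ -22.918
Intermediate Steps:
G(A) = 8 + A**2 (G(A) = 7 + (1 + A*A) = 7 + (1 + A**2) = 8 + A**2)
q(F) = sqrt(F)*(-1 + 2*F) (q(F) = (-1 + 2*F)*sqrt(F) = sqrt(F)*(-1 + 2*F))
q(207)/6073 + 40839/(-30*G(7) + h(1)) = (sqrt(207)*(-1 + 2*207))/6073 + 40839/(-30*(8 + 7**2) + 1) = ((3*sqrt(23))*(-1 + 414))*(1/6073) + 40839/(-30*(8 + 49) + 1) = ((3*sqrt(23))*413)*(1/6073) + 40839/(-30*57 + 1) = (1239*sqrt(23))*(1/6073) + 40839/(-1710 + 1) = 1239*sqrt(23)/6073 + 40839/(-1709) = 1239*sqrt(23)/6073 + 40839*(-1/1709) = 1239*sqrt(23)/6073 - 40839/1709 = -40839/1709 + 1239*sqrt(23)/6073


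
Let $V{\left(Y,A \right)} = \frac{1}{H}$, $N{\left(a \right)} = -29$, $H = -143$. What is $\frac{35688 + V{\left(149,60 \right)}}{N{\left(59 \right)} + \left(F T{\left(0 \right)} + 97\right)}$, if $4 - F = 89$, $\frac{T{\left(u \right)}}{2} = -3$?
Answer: $\frac{300199}{4862} \approx 61.744$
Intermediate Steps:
$T{\left(u \right)} = -6$ ($T{\left(u \right)} = 2 \left(-3\right) = -6$)
$F = -85$ ($F = 4 - 89 = -85$)
$V{\left(Y,A \right)} = - \frac{1}{143}$ ($V{\left(Y,A \right)} = \frac{1}{-143} = - \frac{1}{143}$)
$\frac{35688 + V{\left(149,60 \right)}}{N{\left(59 \right)} + \left(F T{\left(0 \right)} + 97\right)} = \frac{35688 - \frac{1}{143}}{-29 + \left(\left(-85\right) \left(-6\right) + 97\right)} = \frac{5103383}{143 \left(-29 + \left(510 + 97\right)\right)} = \frac{5103383}{143 \left(-29 + 607\right)} = \frac{5103383}{143 \cdot 578} = \frac{5103383}{143} \cdot \frac{1}{578} = \frac{300199}{4862}$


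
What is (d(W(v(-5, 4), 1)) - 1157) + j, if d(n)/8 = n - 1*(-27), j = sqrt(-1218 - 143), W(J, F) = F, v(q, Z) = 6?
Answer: -933 + I*sqrt(1361) ≈ -933.0 + 36.892*I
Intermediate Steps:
j = I*sqrt(1361) (j = sqrt(-1361) = I*sqrt(1361) ≈ 36.892*I)
d(n) = 216 + 8*n (d(n) = 8*(n - 1*(-27)) = 8*(n + 27) = 8*(27 + n) = 216 + 8*n)
(d(W(v(-5, 4), 1)) - 1157) + j = ((216 + 8*1) - 1157) + I*sqrt(1361) = ((216 + 8) - 1157) + I*sqrt(1361) = (224 - 1157) + I*sqrt(1361) = -933 + I*sqrt(1361)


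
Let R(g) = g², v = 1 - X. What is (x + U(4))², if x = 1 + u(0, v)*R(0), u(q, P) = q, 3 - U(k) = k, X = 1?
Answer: 0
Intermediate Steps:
U(k) = 3 - k
v = 0 (v = 1 - 1*1 = 1 - 1 = 0)
x = 1 (x = 1 + 0*0² = 1 + 0*0 = 1 + 0 = 1)
(x + U(4))² = (1 + (3 - 1*4))² = (1 + (3 - 4))² = (1 - 1)² = 0² = 0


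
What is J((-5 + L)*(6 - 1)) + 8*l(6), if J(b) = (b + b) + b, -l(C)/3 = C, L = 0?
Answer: -219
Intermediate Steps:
l(C) = -3*C
J(b) = 3*b (J(b) = 2*b + b = 3*b)
J((-5 + L)*(6 - 1)) + 8*l(6) = 3*((-5 + 0)*(6 - 1)) + 8*(-3*6) = 3*(-5*5) + 8*(-18) = 3*(-25) - 144 = -75 - 144 = -219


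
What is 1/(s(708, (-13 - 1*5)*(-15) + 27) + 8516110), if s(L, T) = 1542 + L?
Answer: 1/8518360 ≈ 1.1739e-7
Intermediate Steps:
1/(s(708, (-13 - 1*5)*(-15) + 27) + 8516110) = 1/((1542 + 708) + 8516110) = 1/(2250 + 8516110) = 1/8518360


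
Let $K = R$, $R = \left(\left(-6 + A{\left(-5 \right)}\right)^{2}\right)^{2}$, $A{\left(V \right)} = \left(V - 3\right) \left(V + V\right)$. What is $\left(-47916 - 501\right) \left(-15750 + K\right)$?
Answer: $-1451097482442$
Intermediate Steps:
$A{\left(V \right)} = 2 V \left(-3 + V\right)$ ($A{\left(V \right)} = \left(-3 + V\right) 2 V = 2 V \left(-3 + V\right)$)
$R = 29986576$ ($R = \left(\left(-6 + 2 \left(-5\right) \left(-3 - 5\right)\right)^{2}\right)^{2} = \left(\left(-6 + 2 \left(-5\right) \left(-8\right)\right)^{2}\right)^{2} = \left(\left(-6 + 80\right)^{2}\right)^{2} = \left(74^{2}\right)^{2} = 5476^{2} = 29986576$)
$K = 29986576$
$\left(-47916 - 501\right) \left(-15750 + K\right) = \left(-47916 - 501\right) \left(-15750 + 29986576\right) = \left(-48417\right) 29970826 = -1451097482442$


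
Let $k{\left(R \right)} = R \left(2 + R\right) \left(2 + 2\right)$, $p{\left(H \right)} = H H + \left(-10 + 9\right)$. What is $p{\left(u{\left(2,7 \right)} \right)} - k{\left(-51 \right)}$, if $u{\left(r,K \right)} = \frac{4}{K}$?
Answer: $- \frac{489837}{49} \approx -9996.7$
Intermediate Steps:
$p{\left(H \right)} = -1 + H^{2}$ ($p{\left(H \right)} = H^{2} - 1 = -1 + H^{2}$)
$k{\left(R \right)} = R \left(8 + 4 R\right)$ ($k{\left(R \right)} = R \left(2 + R\right) 4 = R \left(8 + 4 R\right)$)
$p{\left(u{\left(2,7 \right)} \right)} - k{\left(-51 \right)} = \left(-1 + \left(\frac{4}{7}\right)^{2}\right) - 4 \left(-51\right) \left(2 - 51\right) = \left(-1 + \left(4 \cdot \frac{1}{7}\right)^{2}\right) - 4 \left(-51\right) \left(-49\right) = \left(-1 + \left(\frac{4}{7}\right)^{2}\right) - 9996 = \left(-1 + \frac{16}{49}\right) - 9996 = - \frac{33}{49} - 9996 = - \frac{489837}{49}$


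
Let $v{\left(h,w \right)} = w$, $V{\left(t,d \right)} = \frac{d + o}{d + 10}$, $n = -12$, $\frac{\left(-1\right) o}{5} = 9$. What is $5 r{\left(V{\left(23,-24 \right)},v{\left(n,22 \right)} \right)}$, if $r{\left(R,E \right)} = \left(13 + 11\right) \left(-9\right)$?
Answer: $-1080$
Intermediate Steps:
$o = -45$ ($o = \left(-5\right) 9 = -45$)
$V{\left(t,d \right)} = \frac{-45 + d}{10 + d}$ ($V{\left(t,d \right)} = \frac{d - 45}{d + 10} = \frac{-45 + d}{10 + d}$)
$r{\left(R,E \right)} = -216$ ($r{\left(R,E \right)} = 24 \left(-9\right) = -216$)
$5 r{\left(V{\left(23,-24 \right)},v{\left(n,22 \right)} \right)} = 5 \left(-216\right) = -1080$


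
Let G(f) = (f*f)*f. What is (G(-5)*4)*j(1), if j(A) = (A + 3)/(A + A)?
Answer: -1000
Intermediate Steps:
G(f) = f³ (G(f) = f²*f = f³)
j(A) = (3 + A)/(2*A) (j(A) = (3 + A)/((2*A)) = (3 + A)*(1/(2*A)) = (3 + A)/(2*A))
(G(-5)*4)*j(1) = ((-5)³*4)*((½)*(3 + 1)/1) = (-125*4)*((½)*1*4) = -500*2 = -1000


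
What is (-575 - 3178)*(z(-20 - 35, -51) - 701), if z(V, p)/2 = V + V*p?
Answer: -18010647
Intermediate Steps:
z(V, p) = 2*V + 2*V*p (z(V, p) = 2*(V + V*p) = 2*V + 2*V*p)
(-575 - 3178)*(z(-20 - 35, -51) - 701) = (-575 - 3178)*(2*(-20 - 35)*(1 - 51) - 701) = -3753*(2*(-55)*(-50) - 701) = -3753*(5500 - 701) = -3753*4799 = -18010647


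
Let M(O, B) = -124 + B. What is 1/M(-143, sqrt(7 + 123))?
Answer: -62/7623 - sqrt(130)/15246 ≈ -0.0088811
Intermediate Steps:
1/M(-143, sqrt(7 + 123)) = 1/(-124 + sqrt(7 + 123)) = 1/(-124 + sqrt(130))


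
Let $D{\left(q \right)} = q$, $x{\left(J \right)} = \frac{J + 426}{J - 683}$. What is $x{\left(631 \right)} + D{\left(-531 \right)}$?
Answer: $- \frac{28669}{52} \approx -551.33$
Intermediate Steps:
$x{\left(J \right)} = \frac{426 + J}{-683 + J}$
$x{\left(631 \right)} + D{\left(-531 \right)} = \frac{426 + 631}{-683 + 631} - 531 = \frac{1}{-52} \cdot 1057 - 531 = \left(- \frac{1}{52}\right) 1057 - 531 = - \frac{1057}{52} - 531 = - \frac{28669}{52}$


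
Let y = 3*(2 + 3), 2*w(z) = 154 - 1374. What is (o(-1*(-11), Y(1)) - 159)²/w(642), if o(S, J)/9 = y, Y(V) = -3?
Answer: -288/305 ≈ -0.94426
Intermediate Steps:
w(z) = -610 (w(z) = (154 - 1374)/2 = (½)*(-1220) = -610)
y = 15 (y = 3*5 = 15)
o(S, J) = 135 (o(S, J) = 9*15 = 135)
(o(-1*(-11), Y(1)) - 159)²/w(642) = (135 - 159)²/(-610) = (-24)²*(-1/610) = 576*(-1/610) = -288/305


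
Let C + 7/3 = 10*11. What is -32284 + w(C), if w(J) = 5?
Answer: -32279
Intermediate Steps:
C = 323/3 (C = -7/3 + 10*11 = -7/3 + 110 = 323/3 ≈ 107.67)
-32284 + w(C) = -32284 + 5 = -32279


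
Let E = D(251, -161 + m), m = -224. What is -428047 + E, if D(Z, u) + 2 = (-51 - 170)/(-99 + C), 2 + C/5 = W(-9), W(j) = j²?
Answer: -126702725/296 ≈ -4.2805e+5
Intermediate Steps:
C = 395 (C = -10 + 5*(-9)² = -10 + 5*81 = -10 + 405 = 395)
D(Z, u) = -813/296 (D(Z, u) = -2 + (-51 - 170)/(-99 + 395) = -2 - 221/296 = -813/296)
E = -813/296 ≈ -2.7466
-428047 + E = -428047 - 813/296 = -126702725/296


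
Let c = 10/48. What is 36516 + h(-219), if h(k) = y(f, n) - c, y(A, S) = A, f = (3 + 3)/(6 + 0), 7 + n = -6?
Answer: 876403/24 ≈ 36517.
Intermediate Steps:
n = -13 (n = -7 - 6 = -13)
f = 1 (f = 6/6 = 6*(1/6) = 1)
c = 5/24 (c = 10*(1/48) = 5/24 ≈ 0.20833)
h(k) = 19/24 (h(k) = 1 - 1*5/24 = 1 - 5/24 = 19/24)
36516 + h(-219) = 36516 + 19/24 = 876403/24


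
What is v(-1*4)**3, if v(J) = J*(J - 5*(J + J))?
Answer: -2985984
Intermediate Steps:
v(J) = -9*J**2 (v(J) = J*(J - 10*J) = J*(-9*J) = -9*J**2)
v(-1*4)**3 = (-9*(-1*4)**2)**3 = (-9*(-4)**2)**3 = (-9*16)**3 = (-144)**3 = -2985984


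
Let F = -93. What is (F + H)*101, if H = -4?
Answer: -9797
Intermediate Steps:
(F + H)*101 = (-93 - 4)*101 = -97*101 = -9797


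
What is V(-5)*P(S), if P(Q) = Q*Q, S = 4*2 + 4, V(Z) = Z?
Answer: -720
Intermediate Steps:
S = 12 (S = 8 + 4 = 12)
P(Q) = Q²
V(-5)*P(S) = -5*12² = -5*144 = -720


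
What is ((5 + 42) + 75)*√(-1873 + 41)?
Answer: 244*I*√458 ≈ 5221.8*I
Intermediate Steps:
((5 + 42) + 75)*√(-1873 + 41) = (47 + 75)*√(-1832) = 122*(2*I*√458) = 244*I*√458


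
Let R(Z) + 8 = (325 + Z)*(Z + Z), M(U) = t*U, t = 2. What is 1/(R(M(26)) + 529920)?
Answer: 1/569120 ≈ 1.7571e-6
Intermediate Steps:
M(U) = 2*U
R(Z) = -8 + 2*Z*(325 + Z) (R(Z) = -8 + (325 + Z)*(Z + Z) = -8 + (325 + Z)*(2*Z) = -8 + 2*Z*(325 + Z))
1/(R(M(26)) + 529920) = 1/((-8 + 2*(2*26)**2 + 650*(2*26)) + 529920) = 1/((-8 + 2*52**2 + 650*52) + 529920) = 1/((-8 + 2*2704 + 33800) + 529920) = 1/((-8 + 5408 + 33800) + 529920) = 1/(39200 + 529920) = 1/569120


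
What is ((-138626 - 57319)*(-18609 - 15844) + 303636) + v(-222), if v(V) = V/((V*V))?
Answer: 1498765672061/222 ≈ 6.7512e+9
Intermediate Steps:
v(V) = 1/V (v(V) = V/(V²) = V/V² = 1/V)
((-138626 - 57319)*(-18609 - 15844) + 303636) + v(-222) = ((-138626 - 57319)*(-18609 - 15844) + 303636) + 1/(-222) = (-195945*(-34453) + 303636) - 1/222 = (6750893085 + 303636) - 1/222 = 6751196721 - 1/222 = 1498765672061/222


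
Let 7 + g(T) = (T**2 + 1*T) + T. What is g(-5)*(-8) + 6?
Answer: -58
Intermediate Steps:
g(T) = -7 + T**2 + 2*T (g(T) = -7 + ((T**2 + 1*T) + T) = -7 + ((T**2 + T) + T) = -7 + ((T + T**2) + T) = -7 + (T**2 + 2*T) = -7 + T**2 + 2*T)
g(-5)*(-8) + 6 = (-7 + (-5)**2 + 2*(-5))*(-8) + 6 = (-7 + 25 - 10)*(-8) + 6 = 8*(-8) + 6 = -64 + 6 = -58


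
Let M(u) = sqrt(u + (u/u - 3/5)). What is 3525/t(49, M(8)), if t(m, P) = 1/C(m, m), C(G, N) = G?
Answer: 172725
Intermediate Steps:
M(u) = sqrt(2/5 + u) (M(u) = sqrt(u + (1 - 3*1/5)) = sqrt(u + (1 - 3/5)) = sqrt(u + 2/5) = sqrt(2/5 + u))
t(m, P) = 1/m
3525/t(49, M(8)) = 3525/(1/49) = 3525*49 = 172725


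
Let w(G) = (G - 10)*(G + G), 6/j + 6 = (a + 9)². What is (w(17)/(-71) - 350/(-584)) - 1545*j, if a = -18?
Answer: -13097731/103660 ≈ -126.35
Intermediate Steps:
j = 2/25 (j = 6/(-6 + (-18 + 9)²) = 6/(-6 + (-9)²) = 6/(-6 + 81) = 6/75 = 6*(1/75) = 2/25 ≈ 0.080000)
w(G) = 2*G*(-10 + G) (w(G) = (-10 + G)*(2*G) = 2*G*(-10 + G))
(w(17)/(-71) - 350/(-584)) - 1545*j = ((2*17*(-10 + 17))/(-71) - 350/(-584)) - 1545*2/25 = ((2*17*7)*(-1/71) - 350*(-1/584)) - 618/5 = (238*(-1/71) + 175/292) - 618/5 = (-238/71 + 175/292) - 618/5 = -57071/20732 - 618/5 = -13097731/103660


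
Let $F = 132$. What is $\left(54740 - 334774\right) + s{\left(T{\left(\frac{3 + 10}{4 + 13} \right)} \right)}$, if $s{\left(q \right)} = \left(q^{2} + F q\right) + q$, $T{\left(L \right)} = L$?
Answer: $- \frac{80900264}{289} \approx -2.7993 \cdot 10^{5}$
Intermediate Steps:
$s{\left(q \right)} = q^{2} + 133 q$ ($s{\left(q \right)} = \left(q^{2} + 132 q\right) + q = q^{2} + 133 q$)
$\left(54740 - 334774\right) + s{\left(T{\left(\frac{3 + 10}{4 + 13} \right)} \right)} = \left(54740 - 334774\right) + \frac{3 + 10}{4 + 13} \left(133 + \frac{3 + 10}{4 + 13}\right) = -280034 + \frac{13}{17} \left(133 + \frac{13}{17}\right) = -280034 + 13 \cdot \frac{1}{17} \left(133 + 13 \cdot \frac{1}{17}\right) = -280034 + \frac{13 \left(133 + \frac{13}{17}\right)}{17} = -280034 + \frac{13}{17} \cdot \frac{2274}{17} = -280034 + \frac{29562}{289} = - \frac{80900264}{289}$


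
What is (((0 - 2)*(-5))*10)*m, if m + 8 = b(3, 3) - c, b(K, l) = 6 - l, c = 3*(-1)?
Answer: -200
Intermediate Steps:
c = -3
m = -2 (m = -8 + ((6 - 1*3) - 1*(-3)) = -8 + ((6 - 3) + 3) = -8 + (3 + 3) = -8 + 6 = -2)
(((0 - 2)*(-5))*10)*m = (((0 - 2)*(-5))*10)*(-2) = (-2*(-5)*10)*(-2) = (10*10)*(-2) = 100*(-2) = -200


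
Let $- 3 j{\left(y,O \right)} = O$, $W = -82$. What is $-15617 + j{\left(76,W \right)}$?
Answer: $- \frac{46769}{3} \approx -15590.0$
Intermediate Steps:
$j{\left(y,O \right)} = - \frac{O}{3}$
$-15617 + j{\left(76,W \right)} = -15617 - - \frac{82}{3} = -15617 + \frac{82}{3} = - \frac{46769}{3}$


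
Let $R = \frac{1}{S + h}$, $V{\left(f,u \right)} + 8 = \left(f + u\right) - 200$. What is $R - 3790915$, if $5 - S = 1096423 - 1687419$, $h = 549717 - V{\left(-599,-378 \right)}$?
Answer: $- \frac{4328857211244}{1141903} \approx -3.7909 \cdot 10^{6}$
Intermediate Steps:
$V{\left(f,u \right)} = -208 + f + u$ ($V{\left(f,u \right)} = -8 - \left(200 - f - u\right) = -8 + \left(-200 + f + u\right) = -208 + f + u$)
$h = 550902$ ($h = 549717 - \left(-208 - 599 - 378\right) = 549717 - -1185 = 549717 + 1185 = 550902$)
$S = 591001$ ($S = 5 - \left(1096423 - 1687419\right) = 5 - -590996 = 5 + 590996 = 591001$)
$R = \frac{1}{1141903}$ ($R = \frac{1}{591001 + 550902} = \frac{1}{1141903} \approx 8.7573 \cdot 10^{-7}$)
$R - 3790915 = \frac{1}{1141903} - 3790915 = - \frac{4328857211244}{1141903}$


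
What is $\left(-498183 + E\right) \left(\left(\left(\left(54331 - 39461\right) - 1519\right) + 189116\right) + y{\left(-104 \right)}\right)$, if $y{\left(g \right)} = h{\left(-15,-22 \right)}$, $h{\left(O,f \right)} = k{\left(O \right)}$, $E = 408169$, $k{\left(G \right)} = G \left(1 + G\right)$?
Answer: $-18243767478$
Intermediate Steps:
$h{\left(O,f \right)} = O \left(1 + O\right)$
$y{\left(g \right)} = 210$ ($y{\left(g \right)} = - 15 \left(1 - 15\right) = \left(-15\right) \left(-14\right) = 210$)
$\left(-498183 + E\right) \left(\left(\left(\left(54331 - 39461\right) - 1519\right) + 189116\right) + y{\left(-104 \right)}\right) = \left(-498183 + 408169\right) \left(\left(\left(\left(54331 - 39461\right) - 1519\right) + 189116\right) + 210\right) = - 90014 \left(\left(\left(14870 - 1519\right) + 189116\right) + 210\right) = - 90014 \left(\left(13351 + 189116\right) + 210\right) = - 90014 \left(202467 + 210\right) = \left(-90014\right) 202677 = -18243767478$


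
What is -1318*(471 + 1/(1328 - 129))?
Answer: -744314140/1199 ≈ -6.2078e+5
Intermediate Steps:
-1318*(471 + 1/(1328 - 129)) = -1318*(471 + 1/1199) = -1318*564730/1199 = -744314140/1199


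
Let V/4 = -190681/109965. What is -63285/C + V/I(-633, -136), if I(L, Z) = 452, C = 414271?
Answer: -865375866376/5147750088195 ≈ -0.16811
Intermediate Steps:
V = -762724/109965 (V = 4*(-190681/109965) = -762724/109965 ≈ -6.9361)
-63285/C + V/I(-633, -136) = -63285/414271 - 762724/109965/452 = -63285*1/414271 - 762724/109965*1/452 = -63285/414271 - 190681/12426045 = -865375866376/5147750088195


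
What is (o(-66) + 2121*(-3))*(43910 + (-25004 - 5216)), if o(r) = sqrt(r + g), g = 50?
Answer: -87109470 + 54760*I ≈ -8.711e+7 + 54760.0*I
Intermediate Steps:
o(r) = sqrt(50 + r) (o(r) = sqrt(r + 50) = sqrt(50 + r))
(o(-66) + 2121*(-3))*(43910 + (-25004 - 5216)) = (sqrt(50 - 66) + 2121*(-3))*(43910 + (-25004 - 5216)) = (sqrt(-16) - 6363)*(43910 - 30220) = (4*I - 6363)*13690 = (-6363 + 4*I)*13690 = -87109470 + 54760*I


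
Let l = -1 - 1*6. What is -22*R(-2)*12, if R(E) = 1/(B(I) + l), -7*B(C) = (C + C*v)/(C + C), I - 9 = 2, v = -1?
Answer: 264/7 ≈ 37.714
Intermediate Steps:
l = -7 (l = -1 - 6 = -7)
I = 11 (I = 9 + 2 = 11)
B(C) = 0 (B(C) = -(C + C*(-1))/(7*(C + C)) = -(C - C)/(7*(2*C)) = -0*1/(2*C) = -1/7*0 = 0)
R(E) = -1/7 (R(E) = 1/(0 - 7) = 1/(-7) = -1/7)
-22*R(-2)*12 = -22*(-1/7)*12 = (22/7)*12 = 264/7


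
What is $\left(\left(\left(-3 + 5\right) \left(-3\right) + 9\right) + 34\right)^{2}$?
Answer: $1369$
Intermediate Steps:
$\left(\left(\left(-3 + 5\right) \left(-3\right) + 9\right) + 34\right)^{2} = \left(\left(2 \left(-3\right) + 9\right) + 34\right)^{2} = \left(\left(-6 + 9\right) + 34\right)^{2} = \left(3 + 34\right)^{2} = 37^{2} = 1369$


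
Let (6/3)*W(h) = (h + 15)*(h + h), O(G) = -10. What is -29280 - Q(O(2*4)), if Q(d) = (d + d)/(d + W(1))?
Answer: -87830/3 ≈ -29277.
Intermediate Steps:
W(h) = h*(15 + h) (W(h) = ((h + 15)*(h + h))/2 = ((15 + h)*(2*h))/2 = (2*h*(15 + h))/2 = h*(15 + h))
Q(d) = 2*d/(16 + d) (Q(d) = (d + d)/(d + 1*(15 + 1)) = (2*d)/(d + 1*16) = (2*d)/(d + 16) = (2*d)/(16 + d) = 2*d/(16 + d))
-29280 - Q(O(2*4)) = -29280 - 2*(-10)/(16 - 10) = -29280 - 2*(-10)/6 = -29280 - 1*(-10/3) = -29280 + 10/3 = -87830/3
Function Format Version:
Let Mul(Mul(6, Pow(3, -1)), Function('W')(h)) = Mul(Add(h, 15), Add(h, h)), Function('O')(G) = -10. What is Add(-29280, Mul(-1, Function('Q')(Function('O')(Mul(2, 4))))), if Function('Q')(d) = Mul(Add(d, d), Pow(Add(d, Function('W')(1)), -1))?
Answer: Rational(-87830, 3) ≈ -29277.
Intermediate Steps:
Function('W')(h) = Mul(h, Add(15, h)) (Function('W')(h) = Mul(Rational(1, 2), Mul(Add(h, 15), Add(h, h))) = Mul(Rational(1, 2), Mul(Add(15, h), Mul(2, h))) = Mul(Rational(1, 2), Mul(2, h, Add(15, h))) = Mul(h, Add(15, h)))
Function('Q')(d) = Mul(2, d, Pow(Add(16, d), -1)) (Function('Q')(d) = Mul(Add(d, d), Pow(Add(d, Mul(1, Add(15, 1))), -1)) = Mul(Mul(2, d), Pow(Add(d, Mul(1, 16)), -1)) = Mul(Mul(2, d), Pow(Add(d, 16), -1)) = Mul(Mul(2, d), Pow(Add(16, d), -1)) = Mul(2, d, Pow(Add(16, d), -1)))
Add(-29280, Mul(-1, Function('Q')(Function('O')(Mul(2, 4))))) = Add(-29280, Mul(-1, Mul(2, -10, Pow(Add(16, -10), -1)))) = Add(-29280, Mul(-1, Mul(2, -10, Pow(6, -1)))) = Add(-29280, Mul(-1, Mul(2, -10, Rational(1, 6)))) = Add(-29280, Mul(-1, Rational(-10, 3))) = Add(-29280, Rational(10, 3)) = Rational(-87830, 3)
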